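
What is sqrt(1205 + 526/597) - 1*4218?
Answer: -4218 + sqrt(429786867)/597 ≈ -4183.3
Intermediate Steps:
sqrt(1205 + 526/597) - 1*4218 = sqrt(1205 + 526*(1/597)) - 4218 = sqrt(1205 + 526/597) - 4218 = sqrt(719911/597) - 4218 = sqrt(429786867)/597 - 4218 = -4218 + sqrt(429786867)/597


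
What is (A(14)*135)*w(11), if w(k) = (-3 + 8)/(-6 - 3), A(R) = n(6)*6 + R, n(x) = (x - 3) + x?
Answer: -5100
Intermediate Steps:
n(x) = -3 + 2*x (n(x) = (-3 + x) + x = -3 + 2*x)
A(R) = 54 + R (A(R) = (-3 + 2*6)*6 + R = (-3 + 12)*6 + R = 9*6 + R = 54 + R)
w(k) = -5/9 (w(k) = 5/(-9) = 5*(-1/9) = -5/9)
(A(14)*135)*w(11) = ((54 + 14)*135)*(-5/9) = (68*135)*(-5/9) = 9180*(-5/9) = -5100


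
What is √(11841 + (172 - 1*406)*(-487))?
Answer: √125799 ≈ 354.68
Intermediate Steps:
√(11841 + (172 - 1*406)*(-487)) = √(11841 + (172 - 406)*(-487)) = √(11841 - 234*(-487)) = √(11841 + 113958) = √125799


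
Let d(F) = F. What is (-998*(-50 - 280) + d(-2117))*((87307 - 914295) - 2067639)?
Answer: -947188530821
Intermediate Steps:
(-998*(-50 - 280) + d(-2117))*((87307 - 914295) - 2067639) = (-998*(-50 - 280) - 2117)*((87307 - 914295) - 2067639) = (-998*(-330) - 2117)*(-826988 - 2067639) = (329340 - 2117)*(-2894627) = 327223*(-2894627) = -947188530821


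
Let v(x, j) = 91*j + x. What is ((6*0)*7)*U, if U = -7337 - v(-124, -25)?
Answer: 0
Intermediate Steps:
v(x, j) = x + 91*j
U = -4938 (U = -7337 - (-124 + 91*(-25)) = -7337 - (-124 - 2275) = -7337 - 1*(-2399) = -7337 + 2399 = -4938)
((6*0)*7)*U = ((6*0)*7)*(-4938) = (0*7)*(-4938) = 0*(-4938) = 0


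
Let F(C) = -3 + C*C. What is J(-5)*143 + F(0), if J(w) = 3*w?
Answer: -2148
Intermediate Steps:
F(C) = -3 + C**2
J(-5)*143 + F(0) = (3*(-5))*143 + (-3 + 0**2) = -15*143 + (-3 + 0) = -2145 - 3 = -2148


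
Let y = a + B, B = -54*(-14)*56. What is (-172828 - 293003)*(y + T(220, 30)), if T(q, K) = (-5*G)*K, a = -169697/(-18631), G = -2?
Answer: -370112518006803/18631 ≈ -1.9865e+10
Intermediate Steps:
B = 42336 (B = 756*56 = 42336)
a = 169697/18631 (a = -169697*(-1/18631) = 169697/18631 ≈ 9.1083)
y = 788931713/18631 (y = 169697/18631 + 42336 = 788931713/18631 ≈ 42345.)
T(q, K) = 10*K (T(q, K) = (-5*(-2))*K = 10*K)
(-172828 - 293003)*(y + T(220, 30)) = (-172828 - 293003)*(788931713/18631 + 10*30) = -465831*(788931713/18631 + 300) = -465831*794521013/18631 = -370112518006803/18631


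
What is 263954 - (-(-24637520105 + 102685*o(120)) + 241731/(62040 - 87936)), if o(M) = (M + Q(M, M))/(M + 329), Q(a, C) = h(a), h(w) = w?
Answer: -95488076231209095/3875768 ≈ -2.4637e+10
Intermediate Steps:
Q(a, C) = a
o(M) = 2*M/(329 + M) (o(M) = (M + M)/(M + 329) = (2*M)/(329 + M) = 2*M/(329 + M))
263954 - (-(-24637520105 + 102685*o(120)) + 241731/(62040 - 87936)) = 263954 - (-(-24637520105 + 24644400/(329 + 120)) + 241731/(62040 - 87936)) = 263954 - (-102685/(1/(-239933 + 2*120/449)) + 241731/(-25896)) = 263954 - (-102685/(1/(-239933 + 2*120*(1/449))) + 241731*(-1/25896)) = 263954 - (-102685/(1/(-239933 + 240/449)) - 80577/8632) = 263954 - (-102685/(1/(-107729677/449)) - 80577/8632) = 263954 - (-102685/(-449/107729677) - 80577/8632) = 263954 - (-102685*(-107729677/449) - 80577/8632) = 263954 - (11062221882745/449 - 80577/8632) = 263954 - 1*95489099255675767/3875768 = 263954 - 95489099255675767/3875768 = -95488076231209095/3875768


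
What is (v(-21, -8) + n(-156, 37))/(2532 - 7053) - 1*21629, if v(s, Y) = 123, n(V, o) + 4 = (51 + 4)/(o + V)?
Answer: -3878798159/179333 ≈ -21629.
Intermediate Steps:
n(V, o) = -4 + 55/(V + o) (n(V, o) = -4 + (51 + 4)/(o + V) = -4 + 55/(V + o))
(v(-21, -8) + n(-156, 37))/(2532 - 7053) - 1*21629 = (123 + (55 - 4*(-156) - 4*37)/(-156 + 37))/(2532 - 7053) - 1*21629 = (123 + (55 + 624 - 148)/(-119))/(-4521) - 21629 = (123 - 1/119*531)*(-1/4521) - 21629 = (123 - 531/119)*(-1/4521) - 21629 = (14106/119)*(-1/4521) - 21629 = -4702/179333 - 21629 = -3878798159/179333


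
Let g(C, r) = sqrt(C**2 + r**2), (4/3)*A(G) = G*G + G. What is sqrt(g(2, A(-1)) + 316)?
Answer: sqrt(318) ≈ 17.833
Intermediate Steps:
A(G) = 3*G/4 + 3*G**2/4 (A(G) = 3*(G*G + G)/4 = 3*(G**2 + G)/4 = 3*(G + G**2)/4 = 3*G/4 + 3*G**2/4)
sqrt(g(2, A(-1)) + 316) = sqrt(sqrt(2**2 + ((3/4)*(-1)*(1 - 1))**2) + 316) = sqrt(sqrt(4 + ((3/4)*(-1)*0)**2) + 316) = sqrt(sqrt(4 + 0**2) + 316) = sqrt(sqrt(4 + 0) + 316) = sqrt(sqrt(4) + 316) = sqrt(2 + 316) = sqrt(318)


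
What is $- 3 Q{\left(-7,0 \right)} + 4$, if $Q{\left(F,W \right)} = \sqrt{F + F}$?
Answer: $4 - 3 i \sqrt{14} \approx 4.0 - 11.225 i$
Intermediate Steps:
$Q{\left(F,W \right)} = \sqrt{2} \sqrt{F}$ ($Q{\left(F,W \right)} = \sqrt{2 F} = \sqrt{2} \sqrt{F}$)
$- 3 Q{\left(-7,0 \right)} + 4 = - 3 \sqrt{2} \sqrt{-7} + 4 = - 3 \sqrt{2} i \sqrt{7} + 4 = - 3 i \sqrt{14} + 4 = 4 - 3 i \sqrt{14}$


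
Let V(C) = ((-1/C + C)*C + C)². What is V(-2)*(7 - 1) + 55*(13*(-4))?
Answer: -2854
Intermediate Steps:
V(C) = (C + C*(C - 1/C))² (V(C) = ((C - 1/C)*C + C)² = (C*(C - 1/C) + C)² = (C + C*(C - 1/C))²)
V(-2)*(7 - 1) + 55*(13*(-4)) = (-1 - 2 + (-2)²)²*(7 - 1) + 55*(13*(-4)) = (-1 - 2 + 4)²*6 + 55*(-52) = 1²*6 - 2860 = 1*6 - 2860 = 6 - 2860 = -2854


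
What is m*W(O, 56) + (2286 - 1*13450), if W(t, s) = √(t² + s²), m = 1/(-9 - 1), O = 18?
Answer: -11164 - √865/5 ≈ -11170.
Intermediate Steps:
m = -⅒ (m = 1/(-10) = -⅒ ≈ -0.10000)
W(t, s) = √(s² + t²)
m*W(O, 56) + (2286 - 1*13450) = -√(56² + 18²)/10 + (2286 - 1*13450) = -√(3136 + 324)/10 + (2286 - 13450) = -√865/5 - 11164 = -11164 - √865/5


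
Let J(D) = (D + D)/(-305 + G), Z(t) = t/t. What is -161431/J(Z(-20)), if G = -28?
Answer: 53756523/2 ≈ 2.6878e+7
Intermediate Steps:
Z(t) = 1
J(D) = -2*D/333 (J(D) = (D + D)/(-305 - 28) = (2*D)/(-333) = (2*D)*(-1/333) = -2*D/333)
-161431/J(Z(-20)) = -161431/((-2/333*1)) = -161431/(-2/333) = -161431*(-333/2) = 53756523/2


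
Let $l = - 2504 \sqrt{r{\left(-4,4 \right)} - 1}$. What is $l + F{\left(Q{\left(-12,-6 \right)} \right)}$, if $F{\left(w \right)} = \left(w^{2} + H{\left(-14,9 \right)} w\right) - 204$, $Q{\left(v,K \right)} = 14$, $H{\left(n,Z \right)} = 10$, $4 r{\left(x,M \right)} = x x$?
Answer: $132 - 2504 \sqrt{3} \approx -4205.1$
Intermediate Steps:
$r{\left(x,M \right)} = \frac{x^{2}}{4}$ ($r{\left(x,M \right)} = \frac{x x}{4} = \frac{x^{2}}{4}$)
$F{\left(w \right)} = -204 + w^{2} + 10 w$ ($F{\left(w \right)} = \left(w^{2} + 10 w\right) - 204 = -204 + w^{2} + 10 w$)
$l = - 2504 \sqrt{3}$ ($l = - 2504 \sqrt{\frac{\left(-4\right)^{2}}{4} - 1} = - 2504 \sqrt{\frac{1}{4} \cdot 16 - 1} = - 2504 \sqrt{4 - 1} = - 2504 \sqrt{3} \approx -4337.1$)
$l + F{\left(Q{\left(-12,-6 \right)} \right)} = - 2504 \sqrt{3} + \left(-204 + 14^{2} + 10 \cdot 14\right) = - 2504 \sqrt{3} + \left(-204 + 196 + 140\right) = - 2504 \sqrt{3} + 132 = 132 - 2504 \sqrt{3}$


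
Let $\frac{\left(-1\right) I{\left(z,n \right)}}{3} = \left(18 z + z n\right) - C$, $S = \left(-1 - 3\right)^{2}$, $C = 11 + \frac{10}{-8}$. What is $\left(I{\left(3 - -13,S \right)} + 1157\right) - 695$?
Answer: $- \frac{4563}{4} \approx -1140.8$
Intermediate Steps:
$C = \frac{39}{4}$ ($C = 11 + 10 \left(- \frac{1}{8}\right) = 11 - \frac{5}{4} = \frac{39}{4} \approx 9.75$)
$S = 16$ ($S = \left(-4\right)^{2} = 16$)
$I{\left(z,n \right)} = \frac{117}{4} - 54 z - 3 n z$ ($I{\left(z,n \right)} = - 3 \left(\left(18 z + z n\right) - \frac{39}{4}\right) = - 3 \left(\left(18 z + n z\right) - \frac{39}{4}\right) = - 3 \left(- \frac{39}{4} + 18 z + n z\right) = \frac{117}{4} - 54 z - 3 n z$)
$\left(I{\left(3 - -13,S \right)} + 1157\right) - 695 = \left(\left(\frac{117}{4} - 54 \left(3 - -13\right) - 48 \left(3 - -13\right)\right) + 1157\right) - 695 = \left(\left(\frac{117}{4} - 54 \left(3 + 13\right) - 48 \left(3 + 13\right)\right) + 1157\right) - 695 = \left(\left(\frac{117}{4} - 864 - 48 \cdot 16\right) + 1157\right) - 695 = \left(\left(\frac{117}{4} - 864 - 768\right) + 1157\right) - 695 = \left(- \frac{6411}{4} + 1157\right) - 695 = - \frac{1783}{4} - 695 = - \frac{4563}{4}$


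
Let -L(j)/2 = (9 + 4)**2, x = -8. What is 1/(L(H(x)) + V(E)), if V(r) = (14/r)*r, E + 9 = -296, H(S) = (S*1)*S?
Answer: -1/324 ≈ -0.0030864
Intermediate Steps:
H(S) = S**2 (H(S) = S*S = S**2)
E = -305 (E = -9 - 296 = -305)
V(r) = 14
L(j) = -338 (L(j) = -2*(9 + 4)**2 = -2*13**2 = -2*169 = -338)
1/(L(H(x)) + V(E)) = 1/(-338 + 14) = 1/(-324) = -1/324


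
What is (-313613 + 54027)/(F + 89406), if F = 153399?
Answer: -259586/242805 ≈ -1.0691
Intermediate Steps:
(-313613 + 54027)/(F + 89406) = (-313613 + 54027)/(153399 + 89406) = -259586/242805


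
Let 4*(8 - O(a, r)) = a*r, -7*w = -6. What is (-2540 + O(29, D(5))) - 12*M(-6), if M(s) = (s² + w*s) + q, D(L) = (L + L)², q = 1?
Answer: -25475/7 ≈ -3639.3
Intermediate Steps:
D(L) = 4*L² (D(L) = (2*L)² = 4*L²)
w = 6/7 (w = -⅐*(-6) = 6/7 ≈ 0.85714)
O(a, r) = 8 - a*r/4
M(s) = 1 + s² + 6*s/7 (M(s) = (s² + 6*s/7) + 1 = 1 + s² + 6*s/7)
(-2540 + O(29, D(5))) - 12*M(-6) = (-2540 + (8 - ¼*29*4*5²)) - 12*(1 + (-6)² + (6/7)*(-6)) = (-2540 + (8 - ¼*29*4*25)) - 12*(1 + 36 - 36/7) = (-2540 + (8 - ¼*29*100)) - 12*223/7 = (-2540 + (8 - 725)) - 2676/7 = (-2540 - 717) - 2676/7 = -3257 - 2676/7 = -25475/7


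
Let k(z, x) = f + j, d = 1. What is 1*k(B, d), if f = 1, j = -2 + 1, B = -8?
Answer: 0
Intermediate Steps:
j = -1
k(z, x) = 0 (k(z, x) = 1 - 1 = 0)
1*k(B, d) = 1*0 = 0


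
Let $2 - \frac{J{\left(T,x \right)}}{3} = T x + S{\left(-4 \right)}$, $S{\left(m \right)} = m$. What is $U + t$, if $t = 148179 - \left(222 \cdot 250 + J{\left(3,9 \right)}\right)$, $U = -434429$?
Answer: $-341687$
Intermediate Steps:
$J{\left(T,x \right)} = 18 - 3 T x$ ($J{\left(T,x \right)} = 6 - 3 \left(T x - 4\right) = 6 - 3 \left(-4 + T x\right) = 6 - \left(-12 + 3 T x\right) = 18 - 3 T x$)
$t = 92742$ ($t = 148179 - \left(222 \cdot 250 + \left(18 - 9 \cdot 9\right)\right) = 148179 - \left(55500 + \left(18 - 81\right)\right) = 148179 - \left(55500 - 63\right) = 148179 - 55437 = 92742$)
$U + t = -434429 + 92742 = -341687$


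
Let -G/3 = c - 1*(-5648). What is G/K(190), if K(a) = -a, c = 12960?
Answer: 27912/95 ≈ 293.81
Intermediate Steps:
G = -55824 (G = -3*(12960 - 1*(-5648)) = -3*(12960 + 5648) = -3*18608 = -55824)
G/K(190) = -55824/((-1*190)) = -55824/(-190) = -55824*(-1/190) = 27912/95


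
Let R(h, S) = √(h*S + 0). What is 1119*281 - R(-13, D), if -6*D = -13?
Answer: 314439 - 13*I*√6/6 ≈ 3.1444e+5 - 5.3072*I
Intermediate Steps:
D = 13/6 (D = -⅙*(-13) = 13/6 ≈ 2.1667)
R(h, S) = √(S*h) (R(h, S) = √(S*h + 0) = √(S*h))
1119*281 - R(-13, D) = 1119*281 - √((13/6)*(-13)) = 314439 - √(-169/6) = 314439 - 13*I*√6/6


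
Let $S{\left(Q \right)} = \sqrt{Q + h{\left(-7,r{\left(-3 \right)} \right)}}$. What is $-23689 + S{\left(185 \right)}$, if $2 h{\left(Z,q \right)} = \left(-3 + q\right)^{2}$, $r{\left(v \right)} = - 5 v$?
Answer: $-23689 + \sqrt{257} \approx -23673.0$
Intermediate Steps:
$h{\left(Z,q \right)} = \frac{\left(-3 + q\right)^{2}}{2}$
$S{\left(Q \right)} = \sqrt{72 + Q}$ ($S{\left(Q \right)} = \sqrt{Q + \frac{\left(-3 - -15\right)^{2}}{2}} = \sqrt{Q + \frac{\left(-3 + 15\right)^{2}}{2}} = \sqrt{Q + \frac{12^{2}}{2}} = \sqrt{Q + \frac{1}{2} \cdot 144} = \sqrt{Q + 72} = \sqrt{72 + Q}$)
$-23689 + S{\left(185 \right)} = -23689 + \sqrt{72 + 185} = -23689 + \sqrt{257}$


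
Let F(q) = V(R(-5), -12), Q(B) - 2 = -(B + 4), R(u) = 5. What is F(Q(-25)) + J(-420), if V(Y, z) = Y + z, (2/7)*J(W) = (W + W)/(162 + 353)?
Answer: -1309/103 ≈ -12.709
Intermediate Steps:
J(W) = 7*W/515 (J(W) = 7*((W + W)/(162 + 353))/2 = 7*((2*W)/515)/2 = 7*((2*W)*(1/515))/2 = 7*(2*W/515)/2 = 7*W/515)
Q(B) = -2 - B (Q(B) = 2 - (B + 4) = 2 - (4 + B) = 2 + (-4 - B) = -2 - B)
F(q) = -7 (F(q) = 5 - 12 = -7)
F(Q(-25)) + J(-420) = -7 + (7/515)*(-420) = -7 - 588/103 = -1309/103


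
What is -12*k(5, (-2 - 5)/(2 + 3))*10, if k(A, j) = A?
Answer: -600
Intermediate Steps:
-12*k(5, (-2 - 5)/(2 + 3))*10 = -12*5*10 = -60*10 = -600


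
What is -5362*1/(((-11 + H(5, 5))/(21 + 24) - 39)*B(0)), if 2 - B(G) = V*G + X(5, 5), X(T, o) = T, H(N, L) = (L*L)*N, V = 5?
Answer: -26810/547 ≈ -49.013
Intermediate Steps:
H(N, L) = N*L² (H(N, L) = L²*N = N*L²)
B(G) = -3 - 5*G (B(G) = 2 - (5*G + 5) = 2 - (5 + 5*G) = 2 + (-5 - 5*G) = -3 - 5*G)
-5362*1/(((-11 + H(5, 5))/(21 + 24) - 39)*B(0)) = -5362*1/((-3 - 5*0)*((-11 + 5*5²)/(21 + 24) - 39)) = -5362*1/((-3 + 0)*((-11 + 5*25)/45 - 39)) = -5362*(-1/(3*((-11 + 125)*(1/45) - 39))) = -5362*(-1/(3*(114*(1/45) - 39))) = -5362*(-1/(3*(38/15 - 39))) = -5362/((-3*(-547/15))) = -5362/547/5 = -5362*5/547 = -26810/547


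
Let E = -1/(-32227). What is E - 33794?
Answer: -1089079237/32227 ≈ -33794.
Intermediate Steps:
E = 1/32227 (E = -1*(-1/32227) = 1/32227 ≈ 3.1030e-5)
E - 33794 = 1/32227 - 33794 = -1089079237/32227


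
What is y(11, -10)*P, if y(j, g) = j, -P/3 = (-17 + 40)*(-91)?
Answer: 69069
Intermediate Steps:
P = 6279 (P = -3*(-17 + 40)*(-91) = -69*(-91) = -3*(-2093) = 6279)
y(11, -10)*P = 11*6279 = 69069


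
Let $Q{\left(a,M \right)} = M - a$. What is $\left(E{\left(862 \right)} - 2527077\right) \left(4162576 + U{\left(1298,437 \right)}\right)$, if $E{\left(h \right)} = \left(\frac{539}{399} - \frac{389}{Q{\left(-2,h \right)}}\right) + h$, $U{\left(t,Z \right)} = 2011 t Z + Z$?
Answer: $- \frac{47477494625394366845}{16416} \approx -2.8921 \cdot 10^{15}$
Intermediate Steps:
$U{\left(t,Z \right)} = Z + 2011 Z t$ ($U{\left(t,Z \right)} = 2011 Z t + Z = Z + 2011 Z t$)
$E{\left(h \right)} = \frac{77}{57} + h - \frac{389}{2 + h}$ ($E{\left(h \right)} = \left(\frac{539}{399} - \frac{389}{h - -2}\right) + h = \left(539 \cdot \frac{1}{399} - \frac{389}{h + 2}\right) + h = \left(\frac{77}{57} - \frac{389}{2 + h}\right) + h = \frac{77}{57} + h - \frac{389}{2 + h}$)
$\left(E{\left(862 \right)} - 2527077\right) \left(4162576 + U{\left(1298,437 \right)}\right) = \left(\frac{-22173 + \left(2 + 862\right) \left(77 + 57 \cdot 862\right)}{57 \left(2 + 862\right)} - 2527077\right) \left(4162576 + 437 \left(1 + 2011 \cdot 1298\right)\right) = \left(\frac{-22173 + 864 \left(77 + 49134\right)}{57 \cdot 864} - 2527077\right) \left(4162576 + 437 \left(1 + 2610278\right)\right) = \left(\frac{1}{57} \cdot \frac{1}{864} \left(-22173 + 864 \cdot 49211\right) - 2527077\right) \left(4162576 + 437 \cdot 2610279\right) = \left(\frac{1}{57} \cdot \frac{1}{864} \left(-22173 + 42518304\right) - 2527077\right) \left(4162576 + 1140691923\right) = \left(\frac{1}{57} \cdot \frac{1}{864} \cdot 42496131 - 2527077\right) 1144854499 = \left(\frac{14165377}{16416} - 2527077\right) 1144854499 = \left(- \frac{41470330655}{16416}\right) 1144854499 = - \frac{47477494625394366845}{16416}$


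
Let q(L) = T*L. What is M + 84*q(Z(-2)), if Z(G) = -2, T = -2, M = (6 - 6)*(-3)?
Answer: 336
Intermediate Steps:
M = 0 (M = 0*(-3) = 0)
q(L) = -2*L
M + 84*q(Z(-2)) = 0 + 84*(-2*(-2)) = 0 + 84*4 = 0 + 336 = 336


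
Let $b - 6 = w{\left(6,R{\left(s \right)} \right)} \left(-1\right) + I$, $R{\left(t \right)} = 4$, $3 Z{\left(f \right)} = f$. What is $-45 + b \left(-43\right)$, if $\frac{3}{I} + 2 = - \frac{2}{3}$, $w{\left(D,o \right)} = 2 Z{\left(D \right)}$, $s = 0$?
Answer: $- \frac{661}{8} \approx -82.625$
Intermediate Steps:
$Z{\left(f \right)} = \frac{f}{3}$
$w{\left(D,o \right)} = \frac{2 D}{3}$ ($w{\left(D,o \right)} = 2 \frac{D}{3} = \frac{2 D}{3}$)
$I = - \frac{9}{8}$ ($I = \frac{3}{-2 - \frac{2}{3}} = \frac{3}{- \frac{8}{3}} = 3 \left(- \frac{3}{8}\right) = - \frac{9}{8} \approx -1.125$)
$b = \frac{7}{8}$ ($b = 6 + \left(\frac{2}{3} \cdot 6 \left(-1\right) - \frac{9}{8}\right) = 6 + \left(4 \left(-1\right) - \frac{9}{8}\right) = 6 - \frac{41}{8} = \frac{7}{8} \approx 0.875$)
$-45 + b \left(-43\right) = -45 + \frac{7}{8} \left(-43\right) = -45 - \frac{301}{8} = - \frac{661}{8}$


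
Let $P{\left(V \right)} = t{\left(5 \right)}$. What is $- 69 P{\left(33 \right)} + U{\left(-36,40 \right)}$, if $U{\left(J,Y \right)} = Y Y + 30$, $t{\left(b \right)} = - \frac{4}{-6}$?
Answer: $1584$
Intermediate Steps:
$t{\left(b \right)} = \frac{2}{3}$ ($t{\left(b \right)} = \left(-4\right) \left(- \frac{1}{6}\right) = \frac{2}{3}$)
$P{\left(V \right)} = \frac{2}{3}$
$U{\left(J,Y \right)} = 30 + Y^{2}$ ($U{\left(J,Y \right)} = Y^{2} + 30 = 30 + Y^{2}$)
$- 69 P{\left(33 \right)} + U{\left(-36,40 \right)} = \left(-69\right) \frac{2}{3} + \left(30 + 40^{2}\right) = -46 + \left(30 + 1600\right) = -46 + 1630 = 1584$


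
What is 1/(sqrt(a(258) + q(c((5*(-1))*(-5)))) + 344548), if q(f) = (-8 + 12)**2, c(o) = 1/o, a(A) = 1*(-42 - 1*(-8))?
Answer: 172274/59356662161 - 3*I*sqrt(2)/118713324322 ≈ 2.9024e-6 - 3.5739e-11*I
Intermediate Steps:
a(A) = -34 (a(A) = 1*(-42 + 8) = 1*(-34) = -34)
q(f) = 16 (q(f) = 4**2 = 16)
1/(sqrt(a(258) + q(c((5*(-1))*(-5)))) + 344548) = 1/(sqrt(-34 + 16) + 344548) = 1/(sqrt(-18) + 344548) = 1/(3*I*sqrt(2) + 344548) = 1/(344548 + 3*I*sqrt(2))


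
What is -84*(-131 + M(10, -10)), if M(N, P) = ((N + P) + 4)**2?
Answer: 9660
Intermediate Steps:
M(N, P) = (4 + N + P)**2
-84*(-131 + M(10, -10)) = -84*(-131 + (4 + 10 - 10)**2) = -84*(-131 + 4**2) = -84*(-131 + 16) = -84*(-115) = 9660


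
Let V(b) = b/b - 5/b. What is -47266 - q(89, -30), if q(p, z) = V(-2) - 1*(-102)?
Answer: -94743/2 ≈ -47372.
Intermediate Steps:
V(b) = 1 - 5/b
q(p, z) = 211/2 (q(p, z) = (-5 - 2)/(-2) - 1*(-102) = -½*(-7) + 102 = 7/2 + 102 = 211/2)
-47266 - q(89, -30) = -47266 - 1*211/2 = -47266 - 211/2 = -94743/2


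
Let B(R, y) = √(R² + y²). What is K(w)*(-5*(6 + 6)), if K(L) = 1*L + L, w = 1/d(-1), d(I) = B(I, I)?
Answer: -60*√2 ≈ -84.853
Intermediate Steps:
d(I) = √2*√(I²) (d(I) = √(I² + I²) = √(2*I²) = √2*√(I²))
w = √2/2 (w = 1/(√2*√((-1)²)) = 1/(√2*√1) = 1/(√2*1) = 1/(√2) = √2/2 ≈ 0.70711)
K(L) = 2*L (K(L) = L + L = 2*L)
K(w)*(-5*(6 + 6)) = (2*(√2/2))*(-5*(6 + 6)) = √2*(-5*12) = √2*(-60) = -60*√2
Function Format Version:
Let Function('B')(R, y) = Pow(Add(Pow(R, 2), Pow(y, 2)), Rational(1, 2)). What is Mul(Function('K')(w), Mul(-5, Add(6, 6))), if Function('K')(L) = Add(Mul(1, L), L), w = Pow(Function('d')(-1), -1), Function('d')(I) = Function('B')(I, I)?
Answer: Mul(-60, Pow(2, Rational(1, 2))) ≈ -84.853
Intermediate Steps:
Function('d')(I) = Mul(Pow(2, Rational(1, 2)), Pow(Pow(I, 2), Rational(1, 2))) (Function('d')(I) = Pow(Add(Pow(I, 2), Pow(I, 2)), Rational(1, 2)) = Pow(Mul(2, Pow(I, 2)), Rational(1, 2)) = Mul(Pow(2, Rational(1, 2)), Pow(Pow(I, 2), Rational(1, 2))))
w = Mul(Rational(1, 2), Pow(2, Rational(1, 2))) (w = Pow(Mul(Pow(2, Rational(1, 2)), Pow(Pow(-1, 2), Rational(1, 2))), -1) = Pow(Mul(Pow(2, Rational(1, 2)), Pow(1, Rational(1, 2))), -1) = Pow(Mul(Pow(2, Rational(1, 2)), 1), -1) = Pow(Pow(2, Rational(1, 2)), -1) = Mul(Rational(1, 2), Pow(2, Rational(1, 2))) ≈ 0.70711)
Function('K')(L) = Mul(2, L) (Function('K')(L) = Add(L, L) = Mul(2, L))
Mul(Function('K')(w), Mul(-5, Add(6, 6))) = Mul(Mul(2, Mul(Rational(1, 2), Pow(2, Rational(1, 2)))), Mul(-5, Add(6, 6))) = Mul(Pow(2, Rational(1, 2)), Mul(-5, 12)) = Mul(Pow(2, Rational(1, 2)), -60) = Mul(-60, Pow(2, Rational(1, 2)))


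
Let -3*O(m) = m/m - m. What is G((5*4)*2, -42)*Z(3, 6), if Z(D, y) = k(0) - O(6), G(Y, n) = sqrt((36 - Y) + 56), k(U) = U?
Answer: -10*sqrt(13)/3 ≈ -12.019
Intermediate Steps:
O(m) = -1/3 + m/3 (O(m) = -(m/m - m)/3 = -(1 - m)/3 = -1/3 + m/3)
G(Y, n) = sqrt(92 - Y)
Z(D, y) = -5/3 (Z(D, y) = 0 - (-1/3 + (1/3)*6) = 0 - (-1/3 + 2) = 0 - 1*5/3 = 0 - 5/3 = -5/3)
G((5*4)*2, -42)*Z(3, 6) = sqrt(92 - 5*4*2)*(-5/3) = sqrt(92 - 20*2)*(-5/3) = sqrt(92 - 1*40)*(-5/3) = sqrt(92 - 40)*(-5/3) = sqrt(52)*(-5/3) = (2*sqrt(13))*(-5/3) = -10*sqrt(13)/3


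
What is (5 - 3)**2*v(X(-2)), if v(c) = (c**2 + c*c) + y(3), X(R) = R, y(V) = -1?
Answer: 28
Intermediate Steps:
v(c) = -1 + 2*c**2 (v(c) = (c**2 + c*c) - 1 = (c**2 + c**2) - 1 = 2*c**2 - 1 = -1 + 2*c**2)
(5 - 3)**2*v(X(-2)) = (5 - 3)**2*(-1 + 2*(-2)**2) = 2**2*(-1 + 2*4) = 4*(-1 + 8) = 4*7 = 28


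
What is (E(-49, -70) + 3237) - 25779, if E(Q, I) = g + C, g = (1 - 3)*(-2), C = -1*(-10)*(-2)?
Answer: -22558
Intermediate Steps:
C = -20 (C = 10*(-2) = -20)
g = 4 (g = -2*(-2) = 4)
E(Q, I) = -16 (E(Q, I) = 4 - 20 = -16)
(E(-49, -70) + 3237) - 25779 = (-16 + 3237) - 25779 = 3221 - 25779 = -22558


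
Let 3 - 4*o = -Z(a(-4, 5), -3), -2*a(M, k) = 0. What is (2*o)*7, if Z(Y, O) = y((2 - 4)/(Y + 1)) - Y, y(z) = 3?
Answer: 21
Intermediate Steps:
a(M, k) = 0 (a(M, k) = -½*0 = 0)
Z(Y, O) = 3 - Y
o = 3/2 (o = ¾ - (-1)*(3 - 1*0)/4 = ¾ - (-1)*(3 + 0)/4 = ¾ - (-1)*3/4 = ¾ - ¼*(-3) = ¾ + ¾ = 3/2 ≈ 1.5000)
(2*o)*7 = (2*(3/2))*7 = 3*7 = 21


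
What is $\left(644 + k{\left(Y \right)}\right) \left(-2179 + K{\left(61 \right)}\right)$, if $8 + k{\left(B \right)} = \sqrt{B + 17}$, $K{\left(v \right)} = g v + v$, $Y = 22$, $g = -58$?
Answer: $-3597216 - 5656 \sqrt{39} \approx -3.6325 \cdot 10^{6}$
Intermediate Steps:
$K{\left(v \right)} = - 57 v$ ($K{\left(v \right)} = - 58 v + v = - 57 v$)
$k{\left(B \right)} = -8 + \sqrt{17 + B}$ ($k{\left(B \right)} = -8 + \sqrt{B + 17} = -8 + \sqrt{17 + B}$)
$\left(644 + k{\left(Y \right)}\right) \left(-2179 + K{\left(61 \right)}\right) = \left(644 - \left(8 - \sqrt{17 + 22}\right)\right) \left(-2179 - 3477\right) = \left(644 - \left(8 - \sqrt{39}\right)\right) \left(-2179 - 3477\right) = \left(636 + \sqrt{39}\right) \left(-5656\right) = -3597216 - 5656 \sqrt{39}$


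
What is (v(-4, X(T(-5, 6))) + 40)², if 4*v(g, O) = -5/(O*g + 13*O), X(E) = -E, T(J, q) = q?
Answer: 74736025/46656 ≈ 1601.9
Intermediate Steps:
v(g, O) = -5/(4*(13*O + O*g)) (v(g, O) = (-5/(O*g + 13*O))/4 = (-5/(13*O + O*g))/4 = -5/(4*(13*O + O*g)))
(v(-4, X(T(-5, 6))) + 40)² = (-5/(4*((-1*6))*(13 - 4)) + 40)² = (-5/4/(-6*9) + 40)² = (-5/4*(-⅙)*⅑ + 40)² = (5/216 + 40)² = (8645/216)² = 74736025/46656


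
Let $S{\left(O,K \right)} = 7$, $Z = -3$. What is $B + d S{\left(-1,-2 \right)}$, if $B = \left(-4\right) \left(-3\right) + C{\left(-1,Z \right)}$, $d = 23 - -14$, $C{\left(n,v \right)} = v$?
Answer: $268$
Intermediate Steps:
$d = 37$ ($d = 23 + 14 = 37$)
$B = 9$ ($B = \left(-4\right) \left(-3\right) - 3 = 12 - 3 = 9$)
$B + d S{\left(-1,-2 \right)} = 9 + 37 \cdot 7 = 9 + 259 = 268$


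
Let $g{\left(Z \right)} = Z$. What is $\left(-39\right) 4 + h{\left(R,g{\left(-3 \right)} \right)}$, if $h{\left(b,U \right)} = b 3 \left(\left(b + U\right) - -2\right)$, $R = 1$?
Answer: $-156$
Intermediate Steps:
$h{\left(b,U \right)} = 3 b \left(2 + U + b\right)$ ($h{\left(b,U \right)} = 3 b \left(\left(U + b\right) + 2\right) = 3 b \left(2 + U + b\right)$)
$\left(-39\right) 4 + h{\left(R,g{\left(-3 \right)} \right)} = \left(-39\right) 4 + 3 \cdot 1 \left(2 - 3 + 1\right) = -156 + 3 \cdot 1 \cdot 0 = -156 + 0 = -156$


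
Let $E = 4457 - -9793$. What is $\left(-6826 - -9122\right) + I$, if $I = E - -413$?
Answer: $16959$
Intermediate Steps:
$E = 14250$ ($E = 4457 + 9793 = 14250$)
$I = 14663$ ($I = 14250 - -413 = 14250 + \left(-6653 + 7066\right) = 14250 + 413 = 14663$)
$\left(-6826 - -9122\right) + I = \left(-6826 - -9122\right) + 14663 = \left(-6826 + 9122\right) + 14663 = 2296 + 14663 = 16959$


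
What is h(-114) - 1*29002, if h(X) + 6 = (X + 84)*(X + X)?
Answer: -22168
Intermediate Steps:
h(X) = -6 + 2*X*(84 + X) (h(X) = -6 + (X + 84)*(X + X) = -6 + (84 + X)*(2*X) = -6 + 2*X*(84 + X))
h(-114) - 1*29002 = (-6 + 2*(-114)² + 168*(-114)) - 1*29002 = (-6 + 2*12996 - 19152) - 29002 = (-6 + 25992 - 19152) - 29002 = 6834 - 29002 = -22168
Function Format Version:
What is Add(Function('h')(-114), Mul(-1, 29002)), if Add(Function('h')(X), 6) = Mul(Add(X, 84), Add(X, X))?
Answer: -22168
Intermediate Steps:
Function('h')(X) = Add(-6, Mul(2, X, Add(84, X))) (Function('h')(X) = Add(-6, Mul(Add(X, 84), Add(X, X))) = Add(-6, Mul(Add(84, X), Mul(2, X))) = Add(-6, Mul(2, X, Add(84, X))))
Add(Function('h')(-114), Mul(-1, 29002)) = Add(Add(-6, Mul(2, Pow(-114, 2)), Mul(168, -114)), Mul(-1, 29002)) = Add(Add(-6, Mul(2, 12996), -19152), -29002) = Add(Add(-6, 25992, -19152), -29002) = Add(6834, -29002) = -22168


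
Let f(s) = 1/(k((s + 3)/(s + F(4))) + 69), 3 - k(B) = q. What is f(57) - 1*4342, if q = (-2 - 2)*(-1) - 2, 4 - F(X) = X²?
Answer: -303939/70 ≈ -4342.0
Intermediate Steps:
F(X) = 4 - X²
q = 2 (q = -4*(-1) - 2 = 4 - 2 = 2)
k(B) = 1 (k(B) = 3 - 1*2 = 3 - 2 = 1)
f(s) = 1/70 (f(s) = 1/(1 + 69) = 1/70)
f(57) - 1*4342 = 1/70 - 1*4342 = 1/70 - 4342 = -303939/70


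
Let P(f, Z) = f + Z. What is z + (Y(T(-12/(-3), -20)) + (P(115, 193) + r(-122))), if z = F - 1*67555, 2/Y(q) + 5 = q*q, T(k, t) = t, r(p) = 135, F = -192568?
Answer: -102573598/395 ≈ -2.5968e+5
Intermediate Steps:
P(f, Z) = Z + f
Y(q) = 2/(-5 + q²) (Y(q) = 2/(-5 + q*q) = 2/(-5 + q²))
z = -260123 (z = -192568 - 1*67555 = -192568 - 67555 = -260123)
z + (Y(T(-12/(-3), -20)) + (P(115, 193) + r(-122))) = -260123 + (2/(-5 + (-20)²) + ((193 + 115) + 135)) = -260123 + (2/(-5 + 400) + (308 + 135)) = -260123 + (2/395 + 443) = -260123 + 174987/395 = -102573598/395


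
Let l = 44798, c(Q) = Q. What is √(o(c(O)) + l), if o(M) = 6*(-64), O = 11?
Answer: √44414 ≈ 210.75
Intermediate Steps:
o(M) = -384
√(o(c(O)) + l) = √(-384 + 44798) = √44414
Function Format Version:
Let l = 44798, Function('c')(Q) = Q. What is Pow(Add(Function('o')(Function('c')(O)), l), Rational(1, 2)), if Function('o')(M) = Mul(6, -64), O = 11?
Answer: Pow(44414, Rational(1, 2)) ≈ 210.75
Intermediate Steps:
Function('o')(M) = -384
Pow(Add(Function('o')(Function('c')(O)), l), Rational(1, 2)) = Pow(Add(-384, 44798), Rational(1, 2)) = Pow(44414, Rational(1, 2))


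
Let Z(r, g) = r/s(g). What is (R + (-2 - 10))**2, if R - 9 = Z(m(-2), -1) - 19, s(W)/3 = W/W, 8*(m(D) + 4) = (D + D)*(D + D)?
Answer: 4624/9 ≈ 513.78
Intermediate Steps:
m(D) = -4 + D**2/2 (m(D) = -4 + ((D + D)*(D + D))/8 = -4 + ((2*D)*(2*D))/8 = -4 + (4*D**2)/8 = -4 + D**2/2)
s(W) = 3 (s(W) = 3*(W/W) = 3*1 = 3)
Z(r, g) = r/3
R = -32/3 (R = 9 + ((-4 + (1/2)*(-2)**2)/3 - 19) = 9 + ((-4 + (1/2)*4)/3 - 19) = 9 + ((-4 + 2)/3 - 19) = 9 + ((1/3)*(-2) - 19) = 9 + (-2/3 - 19) = 9 - 59/3 = -32/3 ≈ -10.667)
(R + (-2 - 10))**2 = (-32/3 + (-2 - 10))**2 = (-32/3 - 12)**2 = (-68/3)**2 = 4624/9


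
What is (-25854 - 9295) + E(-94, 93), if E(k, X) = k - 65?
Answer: -35308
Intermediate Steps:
E(k, X) = -65 + k
(-25854 - 9295) + E(-94, 93) = (-25854 - 9295) + (-65 - 94) = -35149 - 159 = -35308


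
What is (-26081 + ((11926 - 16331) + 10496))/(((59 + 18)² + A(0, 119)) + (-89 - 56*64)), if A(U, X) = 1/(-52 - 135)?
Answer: -3738130/421871 ≈ -8.8608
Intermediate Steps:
A(U, X) = -1/187 (A(U, X) = 1/(-187) = -1/187)
(-26081 + ((11926 - 16331) + 10496))/(((59 + 18)² + A(0, 119)) + (-89 - 56*64)) = (-26081 + ((11926 - 16331) + 10496))/(((59 + 18)² - 1/187) + (-89 - 56*64)) = (-26081 + (-4405 + 10496))/((77² - 1/187) + (-89 - 3584)) = (-26081 + 6091)/((5929 - 1/187) - 3673) = -19990/(1108722/187 - 3673) = -19990/421871/187 = -19990*187/421871 = -3738130/421871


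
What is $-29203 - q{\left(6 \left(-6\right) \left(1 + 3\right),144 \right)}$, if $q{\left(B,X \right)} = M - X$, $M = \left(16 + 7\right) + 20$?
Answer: $-29102$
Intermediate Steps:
$M = 43$ ($M = 23 + 20 = 43$)
$q{\left(B,X \right)} = 43 - X$
$-29203 - q{\left(6 \left(-6\right) \left(1 + 3\right),144 \right)} = -29203 - \left(43 - 144\right) = -29203 - -101 = -29203 + 101 = -29102$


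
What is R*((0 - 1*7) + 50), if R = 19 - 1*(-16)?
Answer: 1505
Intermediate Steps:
R = 35 (R = 19 + 16 = 35)
R*((0 - 1*7) + 50) = 35*((0 - 1*7) + 50) = 35*((0 - 7) + 50) = 35*(-7 + 50) = 35*43 = 1505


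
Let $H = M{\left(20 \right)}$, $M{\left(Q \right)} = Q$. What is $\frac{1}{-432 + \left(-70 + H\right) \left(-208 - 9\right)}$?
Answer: $\frac{1}{10418} \approx 9.5988 \cdot 10^{-5}$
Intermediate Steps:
$H = 20$
$\frac{1}{-432 + \left(-70 + H\right) \left(-208 - 9\right)} = \frac{1}{-432 + \left(-70 + 20\right) \left(-208 - 9\right)} = \frac{1}{-432 - 50 \left(-208 - 9\right)} = \frac{1}{-432 - -10850} = \frac{1}{-432 + 10850} = \frac{1}{10418}$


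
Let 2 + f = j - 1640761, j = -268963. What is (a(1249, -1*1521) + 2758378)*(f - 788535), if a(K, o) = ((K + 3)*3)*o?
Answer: 7972006727978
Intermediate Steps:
a(K, o) = o*(9 + 3*K) (a(K, o) = ((3 + K)*3)*o = (9 + 3*K)*o = o*(9 + 3*K))
f = -1909726 (f = -2 + (-268963 - 1640761) = -2 - 1909724 = -1909726)
(a(1249, -1*1521) + 2758378)*(f - 788535) = (3*(-1*1521)*(3 + 1249) + 2758378)*(-1909726 - 788535) = (3*(-1521)*1252 + 2758378)*(-2698261) = (-5712876 + 2758378)*(-2698261) = -2954498*(-2698261) = 7972006727978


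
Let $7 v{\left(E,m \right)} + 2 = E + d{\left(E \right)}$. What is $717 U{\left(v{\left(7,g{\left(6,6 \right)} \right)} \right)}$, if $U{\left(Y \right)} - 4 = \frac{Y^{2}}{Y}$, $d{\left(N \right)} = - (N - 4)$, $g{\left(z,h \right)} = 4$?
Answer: $\frac{21510}{7} \approx 3072.9$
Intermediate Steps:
$d{\left(N \right)} = 4 - N$ ($d{\left(N \right)} = - (-4 + N) = 4 - N$)
$v{\left(E,m \right)} = \frac{2}{7}$ ($v{\left(E,m \right)} = - \frac{2}{7} + \frac{E - \left(-4 + E\right)}{7} = - \frac{2}{7} + \frac{1}{7} \cdot 4 = - \frac{2}{7} + \frac{4}{7} = \frac{2}{7}$)
$U{\left(Y \right)} = 4 + Y$ ($U{\left(Y \right)} = 4 + \frac{Y^{2}}{Y} = 4 + Y$)
$717 U{\left(v{\left(7,g{\left(6,6 \right)} \right)} \right)} = 717 \left(4 + \frac{2}{7}\right) = 717 \cdot \frac{30}{7} = \frac{21510}{7}$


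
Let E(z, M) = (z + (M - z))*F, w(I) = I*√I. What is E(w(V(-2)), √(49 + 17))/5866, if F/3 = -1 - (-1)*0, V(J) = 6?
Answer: -3*√66/5866 ≈ -0.0041548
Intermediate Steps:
w(I) = I^(3/2)
F = -3 (F = 3*(-1 - (-1)*0) = 3*(-1 - 1*0) = 3*(-1 + 0) = 3*(-1) = -3)
E(z, M) = -3*M (E(z, M) = (z + (M - z))*(-3) = M*(-3) = -3*M)
E(w(V(-2)), √(49 + 17))/5866 = -3*√(49 + 17)/5866 = -3*√66*(1/5866) = -3*√66/5866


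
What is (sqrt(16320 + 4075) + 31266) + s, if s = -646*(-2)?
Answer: 32558 + sqrt(20395) ≈ 32701.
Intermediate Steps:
s = 1292
(sqrt(16320 + 4075) + 31266) + s = (sqrt(16320 + 4075) + 31266) + 1292 = (sqrt(20395) + 31266) + 1292 = (31266 + sqrt(20395)) + 1292 = 32558 + sqrt(20395)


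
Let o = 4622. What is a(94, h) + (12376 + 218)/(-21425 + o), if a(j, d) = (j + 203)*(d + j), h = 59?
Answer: 254510843/5601 ≈ 45440.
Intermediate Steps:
a(j, d) = (203 + j)*(d + j)
a(94, h) + (12376 + 218)/(-21425 + o) = (94² + 203*59 + 203*94 + 59*94) + (12376 + 218)/(-21425 + 4622) = (8836 + 11977 + 19082 + 5546) + 12594/(-16803) = 45441 + 12594*(-1/16803) = 45441 - 4198/5601 = 254510843/5601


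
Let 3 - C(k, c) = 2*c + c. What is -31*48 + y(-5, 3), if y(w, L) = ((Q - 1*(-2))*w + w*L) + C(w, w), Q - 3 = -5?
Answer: -1485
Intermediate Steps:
Q = -2 (Q = 3 - 5 = -2)
C(k, c) = 3 - 3*c (C(k, c) = 3 - (2*c + c) = 3 - 3*c)
y(w, L) = 3 - 3*w + L*w (y(w, L) = ((-2 - 1*(-2))*w + w*L) + (3 - 3*w) = ((-2 + 2)*w + L*w) + (3 - 3*w) = (0*w + L*w) + (3 - 3*w) = (0 + L*w) + (3 - 3*w) = L*w + (3 - 3*w) = 3 - 3*w + L*w)
-31*48 + y(-5, 3) = -31*48 + (3 - 3*(-5) + 3*(-5)) = -1488 + (3 + 15 - 15) = -1488 + 3 = -1485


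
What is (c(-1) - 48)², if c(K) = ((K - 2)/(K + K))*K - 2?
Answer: 10609/4 ≈ 2652.3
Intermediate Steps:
c(K) = -3 + K/2 (c(K) = ((-2 + K)/((2*K)))*K - 2 = ((-2 + K)*(1/(2*K)))*K - 2 = ((-2 + K)/(2*K))*K - 2 = (-1 + K/2) - 2 = -3 + K/2)
(c(-1) - 48)² = ((-3 + (½)*(-1)) - 48)² = ((-3 - ½) - 48)² = (-7/2 - 48)² = (-103/2)² = 10609/4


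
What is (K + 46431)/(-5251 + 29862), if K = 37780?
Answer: 84211/24611 ≈ 3.4217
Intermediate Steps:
(K + 46431)/(-5251 + 29862) = (37780 + 46431)/(-5251 + 29862) = 84211/24611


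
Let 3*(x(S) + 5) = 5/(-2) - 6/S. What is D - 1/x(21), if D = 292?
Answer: 24250/83 ≈ 292.17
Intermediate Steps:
x(S) = -35/6 - 2/S (x(S) = -5 + (5/(-2) - 6/S)/3 = -5 + (5*(-½) - 6/S)/3 = -5 + (-5/2 - 6/S)/3 = -5 + (-⅚ - 2/S) = -35/6 - 2/S)
D - 1/x(21) = 292 - 1/(-35/6 - 2/21) = 292 - 1/(-83/14) = 292 - 1*(-14/83) = 292 + 14/83 = 24250/83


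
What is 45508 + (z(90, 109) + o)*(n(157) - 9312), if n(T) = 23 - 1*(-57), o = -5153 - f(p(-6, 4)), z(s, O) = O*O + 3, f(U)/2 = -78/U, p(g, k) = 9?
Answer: -186765316/3 ≈ -6.2255e+7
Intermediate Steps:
f(U) = -156/U (f(U) = 2*(-78/U) = -156/U)
z(s, O) = 3 + O**2 (z(s, O) = O**2 + 3 = 3 + O**2)
o = -15407/3 (o = -5153 - (-156)/9 = -5153 - 1*(-52/3) = -5153 + 52/3 = -15407/3 ≈ -5135.7)
n(T) = 80 (n(T) = 23 + 57 = 80)
45508 + (z(90, 109) + o)*(n(157) - 9312) = 45508 + ((3 + 109**2) - 15407/3)*(80 - 9312) = 45508 + ((3 + 11881) - 15407/3)*(-9232) = 45508 + (11884 - 15407/3)*(-9232) = 45508 + (20245/3)*(-9232) = 45508 - 186901840/3 = -186765316/3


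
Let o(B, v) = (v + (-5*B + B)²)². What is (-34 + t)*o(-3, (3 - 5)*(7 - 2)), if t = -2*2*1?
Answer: -682328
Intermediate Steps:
t = -4 (t = -4*1 = -4)
o(B, v) = (v + 16*B²)² (o(B, v) = (v + (-4*B)²)² = (v + 16*B²)²)
(-34 + t)*o(-3, (3 - 5)*(7 - 2)) = (-34 - 4)*((3 - 5)*(7 - 2) + 16*(-3)²)² = -38*(-2*5 + 16*9)² = -38*(-10 + 144)² = -38*134² = -38*17956 = -682328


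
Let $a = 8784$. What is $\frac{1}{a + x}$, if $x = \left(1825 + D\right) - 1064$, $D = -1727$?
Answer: $\frac{1}{7818} \approx 0.00012791$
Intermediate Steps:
$x = -966$ ($x = \left(1825 - 1727\right) - 1064 = 98 - 1064 = -966$)
$\frac{1}{a + x} = \frac{1}{8784 - 966} = \frac{1}{7818}$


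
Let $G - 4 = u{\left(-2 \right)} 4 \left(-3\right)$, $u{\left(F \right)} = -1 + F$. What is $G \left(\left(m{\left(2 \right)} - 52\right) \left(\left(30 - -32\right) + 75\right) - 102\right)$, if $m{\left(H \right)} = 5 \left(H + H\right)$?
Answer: $-179440$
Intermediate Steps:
$m{\left(H \right)} = 10 H$ ($m{\left(H \right)} = 5 \cdot 2 H = 10 H$)
$G = 40$ ($G = 4 + \left(-1 - 2\right) 4 \left(-3\right) = 4 + \left(-3\right) 4 \left(-3\right) = 4 - -36 = 4 + 36 = 40$)
$G \left(\left(m{\left(2 \right)} - 52\right) \left(\left(30 - -32\right) + 75\right) - 102\right) = 40 \left(\left(10 \cdot 2 - 52\right) \left(\left(30 - -32\right) + 75\right) - 102\right) = 40 \left(\left(20 - 52\right) \left(\left(30 + 32\right) + 75\right) - 102\right) = 40 \left(- 32 \left(62 + 75\right) - 102\right) = 40 \left(\left(-32\right) 137 - 102\right) = 40 \left(-4384 - 102\right) = 40 \left(-4486\right) = -179440$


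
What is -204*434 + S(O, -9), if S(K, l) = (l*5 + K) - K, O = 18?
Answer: -88581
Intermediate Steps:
S(K, l) = 5*l (S(K, l) = (5*l + K) - K = (K + 5*l) - K = 5*l)
-204*434 + S(O, -9) = -204*434 + 5*(-9) = -88536 - 45 = -88581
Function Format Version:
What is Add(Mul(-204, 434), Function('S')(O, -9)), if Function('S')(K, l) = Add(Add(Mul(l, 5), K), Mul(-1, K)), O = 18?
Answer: -88581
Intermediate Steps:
Function('S')(K, l) = Mul(5, l) (Function('S')(K, l) = Add(Add(Mul(5, l), K), Mul(-1, K)) = Add(Add(K, Mul(5, l)), Mul(-1, K)) = Mul(5, l))
Add(Mul(-204, 434), Function('S')(O, -9)) = Add(Mul(-204, 434), Mul(5, -9)) = Add(-88536, -45) = -88581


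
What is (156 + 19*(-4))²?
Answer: 6400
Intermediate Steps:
(156 + 19*(-4))² = (156 - 76)² = 80² = 6400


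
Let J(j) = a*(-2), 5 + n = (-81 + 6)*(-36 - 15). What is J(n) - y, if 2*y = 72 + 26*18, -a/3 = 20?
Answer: -150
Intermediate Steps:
a = -60 (a = -3*20 = -60)
n = 3820 (n = -5 + (-81 + 6)*(-36 - 15) = -5 - 75*(-51) = -5 + 3825 = 3820)
y = 270 (y = (72 + 26*18)/2 = (72 + 468)/2 = (½)*540 = 270)
J(j) = 120 (J(j) = -60*(-2) = 120)
J(n) - y = 120 - 1*270 = 120 - 270 = -150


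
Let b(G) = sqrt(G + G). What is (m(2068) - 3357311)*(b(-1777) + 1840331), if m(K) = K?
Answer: -6174757705433 - 3355243*I*sqrt(3554) ≈ -6.1748e+12 - 2.0002e+8*I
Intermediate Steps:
b(G) = sqrt(2)*sqrt(G) (b(G) = sqrt(2*G) = sqrt(2)*sqrt(G))
(m(2068) - 3357311)*(b(-1777) + 1840331) = (2068 - 3357311)*(sqrt(2)*sqrt(-1777) + 1840331) = -3355243*(sqrt(2)*(I*sqrt(1777)) + 1840331) = -3355243*(I*sqrt(3554) + 1840331) = -3355243*(1840331 + I*sqrt(3554)) = -6174757705433 - 3355243*I*sqrt(3554)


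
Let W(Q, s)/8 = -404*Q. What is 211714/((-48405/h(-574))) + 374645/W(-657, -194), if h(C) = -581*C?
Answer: -7139289231296779/4894492320 ≈ -1.4586e+6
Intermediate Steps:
W(Q, s) = -3232*Q (W(Q, s) = 8*(-404*Q) = -3232*Q)
211714/((-48405/h(-574))) + 374645/W(-657, -194) = 211714/((-48405/((-581*(-574))))) + 374645/((-3232*(-657))) = 211714/((-48405/333494)) + 374645/2123424 = 211714/((-48405*1/333494)) + 374645*(1/2123424) = 211714/(-6915/47642) + 374645/2123424 = 211714*(-47642/6915) + 374645/2123424 = -10086478388/6915 + 374645/2123424 = -7139289231296779/4894492320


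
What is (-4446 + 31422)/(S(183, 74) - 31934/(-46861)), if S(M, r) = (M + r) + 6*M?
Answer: 1264122336/63528589 ≈ 19.898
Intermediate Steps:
S(M, r) = r + 7*M
(-4446 + 31422)/(S(183, 74) - 31934/(-46861)) = (-4446 + 31422)/((74 + 7*183) - 31934/(-46861)) = 26976/((74 + 1281) - 31934*(-1/46861)) = 26976/(1355 + 31934/46861) = 26976/(63528589/46861) = 26976*(46861/63528589) = 1264122336/63528589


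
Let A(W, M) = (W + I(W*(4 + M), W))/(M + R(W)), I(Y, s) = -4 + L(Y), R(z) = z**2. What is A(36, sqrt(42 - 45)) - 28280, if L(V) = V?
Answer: 4*(-7061*sqrt(3) + 9162676*I)/(sqrt(3) - 1296*I) ≈ -28280.0 + 0.047931*I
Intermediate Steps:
I(Y, s) = -4 + Y
A(W, M) = (-4 + W + W*(4 + M))/(M + W**2) (A(W, M) = (W + (-4 + W*(4 + M)))/(M + W**2) = (-4 + W + W*(4 + M))/(M + W**2))
A(36, sqrt(42 - 45)) - 28280 = (-4 + 36 + 36*(4 + sqrt(42 - 45)))/(sqrt(42 - 45) + 36**2) - 28280 = (-4 + 36 + 36*(4 + sqrt(-3)))/(sqrt(-3) + 1296) - 28280 = (-4 + 36 + 36*(4 + I*sqrt(3)))/(I*sqrt(3) + 1296) - 28280 = (-4 + 36 + (144 + 36*I*sqrt(3)))/(1296 + I*sqrt(3)) - 28280 = (176 + 36*I*sqrt(3))/(1296 + I*sqrt(3)) - 28280 = -28280 + (176 + 36*I*sqrt(3))/(1296 + I*sqrt(3))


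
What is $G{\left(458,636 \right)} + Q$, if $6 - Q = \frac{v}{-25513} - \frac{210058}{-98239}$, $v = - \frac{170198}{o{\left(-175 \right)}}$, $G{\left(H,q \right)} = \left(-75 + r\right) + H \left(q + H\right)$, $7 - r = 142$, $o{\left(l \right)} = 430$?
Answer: $\frac{8706153188185499}{17382899855} \approx 5.0085 \cdot 10^{5}$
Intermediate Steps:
$r = -135$ ($r = 7 - 142 = -135$)
$G{\left(H,q \right)} = -210 + H \left(H + q\right)$ ($G{\left(H,q \right)} = \left(-75 - 135\right) + H \left(q + H\right) = -210 + H \left(H + q\right)$)
$v = - \frac{85099}{215}$ ($v = - \frac{170198}{430} = \left(-170198\right) \frac{1}{430} = - \frac{85099}{215} \approx -395.81$)
$Q = \frac{66859007589}{17382899855}$ ($Q = 6 - \left(- \frac{85099}{215 \left(-25513\right)} - \frac{210058}{-98239}\right) = 6 - \left(\left(- \frac{85099}{215}\right) \left(- \frac{1}{25513}\right) - - \frac{210058}{98239}\right) = 6 - \left(\frac{85099}{5485295} + \frac{210058}{98239}\right) = 6 - \frac{37438391541}{17382899855} = \frac{66859007589}{17382899855} \approx 3.8463$)
$G{\left(458,636 \right)} + Q = \left(-210 + 458^{2} + 458 \cdot 636\right) + \frac{66859007589}{17382899855} = \left(-210 + 209764 + 291288\right) + \frac{66859007589}{17382899855} = 500842 + \frac{66859007589}{17382899855} = \frac{8706153188185499}{17382899855}$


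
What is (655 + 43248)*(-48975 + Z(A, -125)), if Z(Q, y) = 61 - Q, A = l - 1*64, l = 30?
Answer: -2145978640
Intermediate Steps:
A = -34 (A = 30 - 1*64 = 30 - 64 = -34)
(655 + 43248)*(-48975 + Z(A, -125)) = (655 + 43248)*(-48975 + (61 - 1*(-34))) = 43903*(-48975 + (61 + 34)) = 43903*(-48975 + 95) = 43903*(-48880) = -2145978640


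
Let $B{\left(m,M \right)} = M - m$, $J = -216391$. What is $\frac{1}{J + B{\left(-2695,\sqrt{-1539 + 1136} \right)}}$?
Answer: $- \frac{213696}{45665980819} - \frac{i \sqrt{403}}{45665980819} \approx -4.6795 \cdot 10^{-6} - 4.396 \cdot 10^{-10} i$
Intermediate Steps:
$\frac{1}{J + B{\left(-2695,\sqrt{-1539 + 1136} \right)}} = \frac{1}{-216391 + \left(\sqrt{-1539 + 1136} - -2695\right)} = \frac{1}{-216391 + \left(\sqrt{-403} + 2695\right)} = \frac{1}{-216391 + \left(i \sqrt{403} + 2695\right)} = \frac{1}{-216391 + \left(2695 + i \sqrt{403}\right)} = \frac{1}{-213696 + i \sqrt{403}}$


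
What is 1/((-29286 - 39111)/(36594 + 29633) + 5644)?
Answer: 9461/53388113 ≈ 0.00017721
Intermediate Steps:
1/((-29286 - 39111)/(36594 + 29633) + 5644) = 1/(-68397/66227 + 5644) = 1/(-68397*1/66227 + 5644) = 1/(-9771/9461 + 5644) = 1/(53388113/9461) = 9461/53388113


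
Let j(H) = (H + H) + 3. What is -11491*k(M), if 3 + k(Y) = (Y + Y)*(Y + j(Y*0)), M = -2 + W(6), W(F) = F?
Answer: -609023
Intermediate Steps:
M = 4 (M = -2 + 6 = 4)
j(H) = 3 + 2*H (j(H) = 2*H + 3 = 3 + 2*H)
k(Y) = -3 + 2*Y*(3 + Y) (k(Y) = -3 + (Y + Y)*(Y + (3 + 2*(Y*0))) = -3 + (2*Y)*(Y + (3 + 2*0)) = -3 + (2*Y)*(Y + (3 + 0)) = -3 + (2*Y)*(Y + 3) = -3 + (2*Y)*(3 + Y) = -3 + 2*Y*(3 + Y))
-11491*k(M) = -11491*(-3 + 2*4² + 6*4) = -11491*(-3 + 2*16 + 24) = -11491*(-3 + 32 + 24) = -11491*53 = -609023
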